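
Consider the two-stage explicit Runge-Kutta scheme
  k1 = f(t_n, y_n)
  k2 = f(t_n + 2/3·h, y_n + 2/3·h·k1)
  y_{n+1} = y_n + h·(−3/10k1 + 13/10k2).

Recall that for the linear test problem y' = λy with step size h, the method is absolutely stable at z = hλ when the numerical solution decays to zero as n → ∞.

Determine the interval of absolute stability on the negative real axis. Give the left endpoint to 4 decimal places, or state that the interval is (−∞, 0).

(-1.1538, 0).

On y'=λy, z=hλ:
  k1=λy_n ⇒ h·k1=z·y_n;  k2=λ(1+2/3z)y_n ⇒ h·k2=z(1+2/3z)y_n
  y_{n+1}/y_n = 1 − 3/10z + 13/10z(1+2/3z) = 1 + z + 13/15z²
  so R(z) = 1 + z + 13/15z².

Solve |R(x)|<1 on ℝ⁻.
x=-1.49: |R|=1.4341
R=1: x+13/15x²=0 ⇒ x=−15/13=-1.1538; min R=1−1/(4·13/15)=0.7115>−1
Confirm numerically:
  x=-1.054: |R|=0.90879 <1
  x=-0.976: |R|=0.84957 <1
  x=-0.842: |R|=0.77244 <1
  x=-1.620: |R|=1.65448 >1
  x=-1.503: |R|=1.45481 >1
  x=-1.466: |R|=1.39660 >1
So |R|<1 on (-1.1538, 0).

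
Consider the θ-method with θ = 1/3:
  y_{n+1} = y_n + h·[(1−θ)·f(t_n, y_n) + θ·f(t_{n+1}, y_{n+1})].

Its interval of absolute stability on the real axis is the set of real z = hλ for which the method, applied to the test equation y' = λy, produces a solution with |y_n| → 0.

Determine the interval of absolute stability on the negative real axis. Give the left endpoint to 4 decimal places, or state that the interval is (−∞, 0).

Test eqn y'=λy, z=hλ:
  y_{n+1} = y_n + z·[2/3·y_n + 1/3·y_{n+1}] ⇒ (1 − 1/3z)y_{n+1} = (1 + 2/3z)y_n
  ⇒ R(z) = (1 + 2/3z)/(1 − 1/3z).

Boundary: |R(x)|=1, x<0.
x=-0.87: |R|=0.3256
R=−1: 1+2/3x = −1+1/3x ⇒ -1/3x=2 ⇒ x=2/(-1/3)=-6.0000
Confirm numerically:
  x=-5.853: |R|=0.98340 <1
  x=-5.109: |R|=0.89012 <1
  x=-3.071: |R|=0.51754 <1
  x=-3.005: |R|=0.50125 <1
  x=-6.392: |R|=1.04174 >1
  x=-6.256: |R|=1.02766 >1
  x=-6.176: |R|=1.01918 >1
Interval (-6.0000, 0).

z∈(-6.0000,0).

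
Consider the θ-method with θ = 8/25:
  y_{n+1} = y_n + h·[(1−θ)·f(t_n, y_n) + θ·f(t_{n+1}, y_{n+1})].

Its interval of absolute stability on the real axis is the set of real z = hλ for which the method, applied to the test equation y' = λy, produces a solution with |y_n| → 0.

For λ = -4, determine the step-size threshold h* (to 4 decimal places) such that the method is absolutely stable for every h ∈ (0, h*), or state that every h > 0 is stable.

(-5.5556,0); λ=-4 ⇒ h* = (50/9)/4 = 1.3889.

Set f=λy, z=hλ:
  y_{n+1} = y_n + z·[17/25·y_n + 8/25·y_{n+1}] ⇒ (1 − 8/25z)y_{n+1} = (1 + 17/25z)y_n
  so R(z) = (1 + 17/25z)/(1 − 8/25z).

Need |R(x)|<1, x<0.
x=-0.59: |R|=0.5037
R=−1: 1+17/25x = −1+8/25x ⇒ -9/25x=2 ⇒ x=2/(-9/25)=-5.5556
Confirm numerically:
  x=-4.907: |R|=0.90916 <1
  x=-3.004: |R|=0.53165 <1
  x=-3.003: |R|=0.53139 <1
  x=-2.574: |R|=0.41143 <1
  x=-6.068: |R|=1.06271 >1
  x=-5.690: |R|=1.01716 >1
  x=-5.580: |R|=1.00316 >1
So |R|<1 on (-5.5556, 0).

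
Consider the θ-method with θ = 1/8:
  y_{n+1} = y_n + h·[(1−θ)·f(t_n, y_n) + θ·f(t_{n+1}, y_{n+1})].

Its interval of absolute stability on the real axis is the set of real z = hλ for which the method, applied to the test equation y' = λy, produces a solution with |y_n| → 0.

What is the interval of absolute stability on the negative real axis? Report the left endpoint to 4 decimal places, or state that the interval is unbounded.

On y'=λy, z=hλ:
  y_{n+1} = y_n + z·[7/8·y_n + 1/8·y_{n+1}] ⇒ (1 − 1/8z)y_{n+1} = (1 + 7/8z)y_n
  R(z) = (1 + 7/8z)/(1 − 1/8z).

Boundary: |R(x)|=1, x<0.
x=-1.26: |R|=0.0886
R=−1: 1+7/8x = −1+1/8x ⇒ -3/4x=2 ⇒ x=2/(-3/4)=-2.6667
Confirm numerically:
  x=-2.412: |R|=0.85325 <1
  x=-2.407: |R|=0.85029 <1
  x=-1.125: |R|=0.01370 <1
  x=-3.264: |R|=1.31818 >1
  x=-2.992: |R|=1.17758 >1
  x=-2.851: |R|=1.10193 >1
Interval (-2.6667, 0).

(-2.6667, 0).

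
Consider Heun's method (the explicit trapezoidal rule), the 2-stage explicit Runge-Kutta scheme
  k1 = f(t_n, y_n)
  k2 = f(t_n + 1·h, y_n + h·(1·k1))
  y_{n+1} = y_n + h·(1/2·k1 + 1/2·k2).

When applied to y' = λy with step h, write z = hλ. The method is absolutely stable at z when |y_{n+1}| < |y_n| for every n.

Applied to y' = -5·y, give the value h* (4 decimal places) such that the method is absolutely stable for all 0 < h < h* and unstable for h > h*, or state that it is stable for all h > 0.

(-2.0000,0); λ=-5 ⇒ h* = 0.4000.

Test eqn y'=λy, z=hλ:
  order 2, 2-stage ⇒ R(z)=1+z+z^2/2
  (e.g. R(-0.39)=0.68605, |R|=0.68605)

Find x<0 with |R(x)|<1.
x=-0.39: |R|=0.6861
|R(-2.39)|=1.4661 |R(-1.69)|=0.7380 |R(-1.42)|=0.5882
Bisect:
  x_lo=-2.7756 |R|=2.0763  x_hi=-0.2146 |R|=0.8084
  mid=-1.49510 |R|=0.62256 →hi
  mid=-2.13534 |R|=1.14450 →lo
  mid=-1.81522 |R|=0.83230 →hi
  mid=-1.97528 |R|=0.97559 →hi
  mid=-2.05531 |R|=1.05684 →lo
  mid=-2.01530 |R|=1.01542 →lo
  mid=-1.99529 |R|=0.99530 →hi
  mid=-2.00530 |R|=1.00531 →lo
  mid=-2.00029 |R|=1.00029 →lo
  ...
  [-2.00014,-1.99998] ⇒ x*=-2.0000
Interval (-2.0000, 0).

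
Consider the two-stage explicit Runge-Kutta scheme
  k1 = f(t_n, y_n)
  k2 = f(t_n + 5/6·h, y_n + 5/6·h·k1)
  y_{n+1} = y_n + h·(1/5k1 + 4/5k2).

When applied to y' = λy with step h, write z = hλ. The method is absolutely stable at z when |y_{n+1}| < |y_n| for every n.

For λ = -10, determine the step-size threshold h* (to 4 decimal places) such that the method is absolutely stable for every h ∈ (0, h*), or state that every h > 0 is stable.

On y'=λy, z=hλ:
  k1=λy_n ⇒ h·k1=z·y_n;  k2=λ(1+5/6z)y_n ⇒ h·k2=z(1+5/6z)y_n
  y_{n+1}/y_n = 1 + 1/5z + 4/5z(1+5/6z) = 1 + z + 2/3z²
  ⇒ R(z) = 1 + z + 2/3z².

Need |R(x)|<1, x<0.
x=-1.46: |R|=0.9611
R=1: x+2/3x²=0 ⇒ x=−3/2=-1.5000; min R=1−1/(4·2/3)=0.6250>−1
Confirm numerically:
  x=-1.309: |R|=0.83332 <1
  x=-1.084: |R|=0.69937 <1
  x=-0.951: |R|=0.65193 <1
  x=-0.854: |R|=0.63221 <1
  x=-2.029: |R|=1.71556 >1
  x=-1.614: |R|=1.12266 >1
Interval (-1.5000, 0).

(-1.5000,0); λ=-10 ⇒ h* = (3/2)/10 = 0.1500.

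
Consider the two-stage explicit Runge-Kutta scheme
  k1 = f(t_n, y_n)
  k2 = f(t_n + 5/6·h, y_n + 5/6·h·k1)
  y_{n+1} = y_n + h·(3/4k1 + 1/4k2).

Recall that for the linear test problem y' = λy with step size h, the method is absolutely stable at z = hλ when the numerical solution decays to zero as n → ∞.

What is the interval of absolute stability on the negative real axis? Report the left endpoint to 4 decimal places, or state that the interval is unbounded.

With y'=λy (z=hλ):
  k1=λy_n ⇒ h·k1=z·y_n;  k2=λ(1+5/6z)y_n ⇒ h·k2=z(1+5/6z)y_n
  y_{n+1}/y_n = 1 + 3/4z + 1/4z(1+5/6z) = 1 + z + 5/24z²
  so R(z) = 1 + z + 5/24z².

Find x<0 with |R(x)|<1.
x=-1.68: |R|=0.0920
R=1: x+5/24x²=0 ⇒ x=−24/5=-4.8000; min R=1−1/(4·5/24)=-0.2000>−1
Confirm numerically:
  x=-3.540: |R|=0.07075 <1
  x=-3.434: |R|=0.02274 <1
  x=-2.703: |R|=0.18087 <1
  x=-2.543: |R|=0.19574 <1
  x=-5.120: |R|=1.34133 >1
  x=-4.968: |R|=1.17388 >1
  x=-4.954: |R|=1.15894 >1
So |R|<1 on (-4.8000, 0).

(-4.8000, 0).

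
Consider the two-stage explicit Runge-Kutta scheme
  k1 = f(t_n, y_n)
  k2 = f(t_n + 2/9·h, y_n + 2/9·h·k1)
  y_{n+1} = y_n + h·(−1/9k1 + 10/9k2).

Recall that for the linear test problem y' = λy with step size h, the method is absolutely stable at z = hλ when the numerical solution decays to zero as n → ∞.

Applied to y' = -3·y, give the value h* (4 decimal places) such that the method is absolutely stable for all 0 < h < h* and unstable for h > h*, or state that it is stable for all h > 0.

With y'=λy (z=hλ):
  k1=λy_n ⇒ h·k1=z·y_n;  k2=λ(1+2/9z)y_n ⇒ h·k2=z(1+2/9z)y_n
  y_{n+1}/y_n = 1 − 1/9z + 10/9z(1+2/9z) = 1 + z + 20/81z²
  Hence R(z) = 1 + z + 20/81z².

Solve |R(x)|<1 on ℝ⁻.
x=-1.46: |R|=0.0663
R=1: x+20/81x²=0 ⇒ x=−81/20=-4.0500; min R=1−1/(4·20/81)=-0.0125>−1
Confirm numerically:
  x=-3.654: |R|=0.64272 <1
  x=-3.626: |R|=0.62039 <1
  x=-3.216: |R|=0.33774 <1
  x=-4.421: |R|=1.40499 >1
  x=-4.383: |R|=1.36038 >1
So |R|<1 on (-4.0500, 0).

(-4.0500,0); λ=-3 ⇒ h* = (81/20)/3 = 1.3500.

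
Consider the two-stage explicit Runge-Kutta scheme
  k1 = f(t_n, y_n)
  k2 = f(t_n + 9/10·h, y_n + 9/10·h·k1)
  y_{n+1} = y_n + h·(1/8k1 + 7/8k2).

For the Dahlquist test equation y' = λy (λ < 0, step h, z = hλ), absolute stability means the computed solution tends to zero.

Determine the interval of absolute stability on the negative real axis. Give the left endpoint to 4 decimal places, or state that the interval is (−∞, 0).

On y'=λy, z=hλ:
  k1=λy_n ⇒ h·k1=z·y_n;  k2=λ(1+9/10z)y_n ⇒ h·k2=z(1+9/10z)y_n
  y_{n+1}/y_n = 1 + 1/8z + 7/8z(1+9/10z) = 1 + z + 63/80z²
  ⇒ R(z) = 1 + z + 63/80z².

Boundary: |R(x)|=1, x<0.
x=-0.84: |R|=0.7157
R=1: x+63/80x²=0 ⇒ x=−80/63=-1.2698; min R=1−1/(4·63/80)=0.6825>−1
Confirm numerically:
  x=-1.200: |R|=0.93400 <1
  x=-0.949: |R|=0.76022 <1
  x=-0.879: |R|=0.72945 <1
  x=-0.874: |R|=0.72755 <1
  x=-1.384: |R|=1.12442 >1
  x=-1.352: |R|=1.08747 >1
Interval (-1.2698, 0).

(-1.2698, 0).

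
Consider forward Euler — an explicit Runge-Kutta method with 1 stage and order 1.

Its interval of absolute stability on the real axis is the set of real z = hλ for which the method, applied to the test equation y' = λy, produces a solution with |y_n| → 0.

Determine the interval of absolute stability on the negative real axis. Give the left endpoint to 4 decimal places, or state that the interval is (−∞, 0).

Test eqn y'=λy, z=hλ:
  order 1, 1-stage ⇒ R(z)=1+z
  (e.g. R(-1.45)=-0.45000, |R|=0.45000)

Solve |R(x)|<1 on ℝ⁻.
x=-1.45: |R|=0.4500
|R(-2.19)|=1.1900 |R(-2.05)|=1.0500 |R(-1.5)|=0.5000
Bisect:
  x_lo=-2.3784 |R|=1.3784  x_hi=-0.3603 |R|=0.6397
  mid=-1.36939 |R|=0.36939 →hi
  mid=-1.87391 |R|=0.87391 →hi
  mid=-2.12617 |R|=1.12617 →lo
  mid=-2.00004 |R|=1.00004 →lo
  mid=-1.93697 |R|=0.93697 →hi
  mid=-1.96851 |R|=0.96851 →hi
  mid=-1.98427 |R|=0.98427 →hi
  mid=-1.99216 |R|=0.99216 →hi
  mid=-1.99610 |R|=0.99610 →hi
  ...
  [-2.00004,-1.99992] ⇒ x*=-2.0000
So |R|<1 on (-2.0000, 0).

z∈(-2.0000,0).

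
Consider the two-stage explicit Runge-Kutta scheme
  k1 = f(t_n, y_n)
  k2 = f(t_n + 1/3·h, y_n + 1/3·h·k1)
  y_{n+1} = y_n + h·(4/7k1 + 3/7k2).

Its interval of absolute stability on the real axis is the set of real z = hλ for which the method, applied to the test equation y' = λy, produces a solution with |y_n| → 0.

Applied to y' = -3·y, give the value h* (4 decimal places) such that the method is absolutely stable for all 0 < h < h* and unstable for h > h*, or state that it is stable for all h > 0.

(-7.0000,0); λ=-3 ⇒ h* = (7)/3 = 2.3333.

Set f=λy, z=hλ:
  k1=λy_n ⇒ h·k1=z·y_n;  k2=λ(1+1/3z)y_n ⇒ h·k2=z(1+1/3z)y_n
  y_{n+1}/y_n = 1 + 4/7z + 3/7z(1+1/3z) = 1 + z + 1/7z²
  Hence R(z) = 1 + z + 1/7z².

Boundary: |R(x)|=1, x<0.
x=-0.41: |R|=0.6140
R=1: x+1/7x²=0 ⇒ x=−7=-7.0000; min R=1−1/(4·1/7)=-0.7500>−1
Confirm numerically:
  x=-6.921: |R|=0.92189 <1
  x=-6.400: |R|=0.45143 <1
  x=-3.846: |R|=0.73290 <1
  x=-3.730: |R|=0.74244 <1
  x=-7.398: |R|=1.42063 >1
  x=-7.111: |R|=1.11276 >1
  x=-7.093: |R|=1.09424 >1
Stable set (-7.0000, 0).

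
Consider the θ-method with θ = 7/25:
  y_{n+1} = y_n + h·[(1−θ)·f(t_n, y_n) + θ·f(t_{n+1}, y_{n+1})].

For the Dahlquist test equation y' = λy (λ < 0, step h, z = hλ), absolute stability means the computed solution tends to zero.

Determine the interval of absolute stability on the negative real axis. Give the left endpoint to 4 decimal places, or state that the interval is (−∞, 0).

On y'=λy, z=hλ:
  y_{n+1} = y_n + z·[18/25·y_n + 7/25·y_{n+1}] ⇒ (1 − 7/25z)y_{n+1} = (1 + 18/25z)y_n
  R(z) = (1 + 18/25z)/(1 − 7/25z).

Solve |R(x)|<1 on ℝ⁻.
x=-0.43: |R|=0.6162
R=−1: 1+18/25x = −1+7/25x ⇒ -11/25x=2 ⇒ x=2/(-11/25)=-4.5455
Confirm numerically:
  x=-3.831: |R|=0.84833 <1
  x=-3.703: |R|=0.81801 <1
  x=-3.431: |R|=0.74990 <1
  x=-3.368: |R|=0.73337 <1
  x=-4.998: |R|=1.08299 >1
  x=-4.959: |R|=1.07618 >1
  x=-4.935: |R|=1.07196 >1
So |R|<1 on (-4.5455, 0).

z∈(-4.5455,0).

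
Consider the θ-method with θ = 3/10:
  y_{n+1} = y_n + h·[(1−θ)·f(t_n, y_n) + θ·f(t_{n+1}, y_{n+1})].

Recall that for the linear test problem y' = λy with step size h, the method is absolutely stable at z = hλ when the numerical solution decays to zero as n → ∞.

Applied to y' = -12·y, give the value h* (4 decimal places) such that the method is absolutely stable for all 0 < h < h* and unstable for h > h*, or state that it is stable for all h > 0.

With y'=λy (z=hλ):
  y_{n+1} = y_n + z·[7/10·y_n + 3/10·y_{n+1}] ⇒ (1 − 3/10z)y_{n+1} = (1 + 7/10z)y_n
  so R(z) = (1 + 7/10z)/(1 − 3/10z).

Boundary: |R(x)|=1, x<0.
x=-1.72: |R|=0.1346
R=−1: 1+7/10x = −1+3/10x ⇒ -2/5x=2 ⇒ x=2/(-2/5)=-5.0000
Confirm numerically:
  x=-3.821: |R|=0.78027 <1
  x=-3.325: |R|=0.66458 <1
  x=-3.102: |R|=0.60675 <1
  x=-2.211: |R|=0.32929 <1
  x=-5.560: |R|=1.08396 >1
  x=-5.393: |R|=1.06005 >1
  x=-5.275: |R|=1.04259 >1
Stable set (-5.0000, 0).

(-5.0000,0); λ=-12 ⇒ h* = (5)/12 = 0.4167.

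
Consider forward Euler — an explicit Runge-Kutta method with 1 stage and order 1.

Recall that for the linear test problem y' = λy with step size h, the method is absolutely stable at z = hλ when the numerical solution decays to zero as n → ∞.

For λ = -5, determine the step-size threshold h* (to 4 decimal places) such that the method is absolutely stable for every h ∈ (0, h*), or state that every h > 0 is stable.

(-2.0000,0); λ=-5 ⇒ h* = 0.4000.

Test eqn y'=λy, z=hλ:
  order 1, 1-stage ⇒ R(z)=1+z
  (e.g. R(-0.3)=0.70000, |R|=0.70000)

Need |R(x)|<1, x<0.
x=-0.3: |R|=0.7000
|R(-2.19)|=1.1900 |R(-1.01)|=0.0100 |R(-0.95)|=0.0500
Bisect:
  x_lo=-2.7033 |R|=1.7033  x_hi=-0.3416 |R|=0.6584
  mid=-1.52245 |R|=0.52245 →hi
  mid=-2.11287 |R|=1.11287 →lo
  mid=-1.81766 |R|=0.81766 →hi
  mid=-1.96526 |R|=0.96526 →hi
  mid=-2.03906 |R|=1.03906 →lo
  mid=-2.00216 |R|=1.00216 →lo
  mid=-1.98371 |R|=0.98371 →hi
  mid=-1.99294 |R|=0.99294 →hi
  mid=-1.99755 |R|=0.99755 →hi
  ...
  [-2.00000,-1.99986] ⇒ x*=-2.0000
Stable set (-2.0000, 0).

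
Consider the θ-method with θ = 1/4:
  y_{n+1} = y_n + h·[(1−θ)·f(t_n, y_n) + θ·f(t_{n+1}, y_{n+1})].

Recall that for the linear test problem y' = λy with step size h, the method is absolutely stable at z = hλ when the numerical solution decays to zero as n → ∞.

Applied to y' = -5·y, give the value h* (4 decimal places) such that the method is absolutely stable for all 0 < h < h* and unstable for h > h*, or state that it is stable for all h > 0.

With y'=λy (z=hλ):
  y_{n+1} = y_n + z·[3/4·y_n + 1/4·y_{n+1}] ⇒ (1 − 1/4z)y_{n+1} = (1 + 3/4z)y_n
  so R(z) = (1 + 3/4z)/(1 − 1/4z).

Need |R(x)|<1, x<0.
x=-0.74: |R|=0.3755
R=−1: 1+3/4x = −1+1/4x ⇒ -1/2x=2 ⇒ x=2/(-1/2)=-4.0000
Confirm numerically:
  x=-2.617: |R|=0.58199 <1
  x=-1.935: |R|=0.30413 <1
  x=-1.643: |R|=0.16463 <1
  x=-4.507: |R|=1.11920 >1
  x=-4.157: |R|=1.03849 >1
So |R|<1 on (-4.0000, 0).

(-4.0000,0); λ=-5 ⇒ h* = (4)/5 = 0.8000.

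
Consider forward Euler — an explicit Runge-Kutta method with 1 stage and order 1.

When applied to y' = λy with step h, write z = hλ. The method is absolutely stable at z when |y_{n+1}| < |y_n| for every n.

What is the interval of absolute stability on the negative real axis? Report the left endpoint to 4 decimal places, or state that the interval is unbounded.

Set f=λy, z=hλ:
  order 1, 1-stage ⇒ R(z)=1+z
  (e.g. R(-1.31)=-0.31000, |R|=0.31000)

Find x<0 with |R(x)|<1.
x=-1.31: |R|=0.3100
|R(-2.07)|=1.0700 |R(-1.55)|=0.5500 |R(-1.01)|=0.0100
Bisect:
  x_lo=-2.8081 |R|=1.8081  x_hi=-0.0698 |R|=0.9302
  mid=-1.43893 |R|=0.43893 →hi
  mid=-2.12351 |R|=1.12351 →lo
  mid=-1.78122 |R|=0.78122 →hi
  mid=-1.95236 |R|=0.95236 →hi
  mid=-2.03794 |R|=1.03794 →lo
  mid=-1.99515 |R|=0.99515 →hi
  mid=-2.01654 |R|=1.01654 →lo
  ...
  [-2.00017,-2.00000] ⇒ x*=-2.0000
Stable set (-2.0000, 0).

z∈(-2.0000,0).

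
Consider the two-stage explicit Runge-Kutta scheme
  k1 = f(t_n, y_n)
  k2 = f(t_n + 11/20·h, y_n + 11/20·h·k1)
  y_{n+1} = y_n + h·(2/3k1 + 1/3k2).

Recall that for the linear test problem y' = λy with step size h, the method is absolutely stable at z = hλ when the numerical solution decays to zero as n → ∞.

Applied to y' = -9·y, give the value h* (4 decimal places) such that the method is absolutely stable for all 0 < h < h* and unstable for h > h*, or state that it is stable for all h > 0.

Test eqn y'=λy, z=hλ:
  k1=λy_n ⇒ h·k1=z·y_n;  k2=λ(1+11/20z)y_n ⇒ h·k2=z(1+11/20z)y_n
  y_{n+1}/y_n = 1 + 2/3z + 1/3z(1+11/20z) = 1 + z + 11/60z²
  so R(z) = 1 + z + 11/60z².

Solve |R(x)|<1 on ℝ⁻.
x=-1.37: |R|=0.0259
R=1: x+11/60x²=0 ⇒ x=−60/11=-5.4545; min R=1−1/(4·11/60)=-0.3636>−1
Confirm numerically:
  x=-5.206: |R|=0.76278 <1
  x=-4.777: |R|=0.40662 <1
  x=-3.604: |R|=0.22272 <1
  x=-2.966: |R|=0.35319 <1
  x=-5.976: |R|=1.57131 >1
  x=-5.705: |R|=1.26195 >1
  x=-5.595: |R|=1.14407 >1
So |R|<1 on (-5.4545, 0).

(-5.4545,0); λ=-9 ⇒ h* = (60/11)/9 = 0.6061.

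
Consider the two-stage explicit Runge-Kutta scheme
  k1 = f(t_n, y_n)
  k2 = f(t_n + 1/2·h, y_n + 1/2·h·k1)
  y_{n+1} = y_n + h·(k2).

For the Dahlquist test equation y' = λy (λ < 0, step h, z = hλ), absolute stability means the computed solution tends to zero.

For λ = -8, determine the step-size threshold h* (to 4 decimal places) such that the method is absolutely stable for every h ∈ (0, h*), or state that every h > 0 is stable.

(-2.0000,0); λ=-8 ⇒ h* = (2)/8 = 0.2500.

On y'=λy, z=hλ:
  k1=λy_n ⇒ h·k1=z·y_n;  k2=λ(1+1/2z)y_n ⇒ h·k2=z(1+1/2z)y_n
  y_{n+1}/y_n = 1 + z(1+1/2z) = 1 + z + 1/2z²
  R(z) = 1 + z + 1/2z².

Find x<0 with |R(x)|<1.
x=-1.8: |R|=0.8200
R=1: x+1/2x²=0 ⇒ x=−2=-2.0000; min R=1−1/(4·1/2)=0.5000>−1
Confirm numerically:
  x=-1.817: |R|=0.83374 <1
  x=-1.102: |R|=0.50520 <1
  x=-0.927: |R|=0.50266 <1
  x=-2.522: |R|=1.65824 >1
  x=-2.172: |R|=1.18679 >1
  x=-2.054: |R|=1.05546 >1
Stable set (-2.0000, 0).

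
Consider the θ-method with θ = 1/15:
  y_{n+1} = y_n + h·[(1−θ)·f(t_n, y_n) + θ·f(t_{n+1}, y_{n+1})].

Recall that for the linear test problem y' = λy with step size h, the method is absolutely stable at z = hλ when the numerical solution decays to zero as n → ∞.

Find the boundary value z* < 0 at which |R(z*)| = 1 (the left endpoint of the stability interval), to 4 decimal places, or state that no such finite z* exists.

left endpoint -2.3077.

With y'=λy (z=hλ):
  y_{n+1} = y_n + z·[14/15·y_n + 1/15·y_{n+1}] ⇒ (1 − 1/15z)y_{n+1} = (1 + 14/15z)y_n
  R(z) = (1 + 14/15z)/(1 − 1/15z).

Need |R(x)|<1, x<0.
x=-0.6: |R|=0.4231
R=−1: 1+14/15x = −1+1/15x ⇒ -13/15x=2 ⇒ x=2/(-13/15)=-2.3077
Confirm numerically:
  x=-2.241: |R|=0.94971 <1
  x=-2.004: |R|=0.76782 <1
  x=-1.725: |R|=0.54709 <1
  x=-1.463: |R|=0.33299 <1
  x=-2.703: |R|=1.29029 >1
  x=-2.700: |R|=1.28814 >1
  x=-2.500: |R|=1.14286 >1
Interval (-2.3077, 0).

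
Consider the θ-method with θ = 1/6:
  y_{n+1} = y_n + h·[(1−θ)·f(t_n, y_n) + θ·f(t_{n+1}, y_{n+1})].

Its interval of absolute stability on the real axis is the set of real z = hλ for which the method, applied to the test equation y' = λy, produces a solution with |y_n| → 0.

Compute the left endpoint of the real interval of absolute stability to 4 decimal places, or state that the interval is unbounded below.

On y'=λy, z=hλ:
  y_{n+1} = y_n + z·[5/6·y_n + 1/6·y_{n+1}] ⇒ (1 − 1/6z)y_{n+1} = (1 + 5/6z)y_n
  Hence R(z) = (1 + 5/6z)/(1 − 1/6z).

Boundary: |R(x)|=1, x<0.
x=-1: |R|=0.1429
R=−1: 1+5/6x = −1+1/6x ⇒ -2/3x=2 ⇒ x=2/(-2/3)=-3.0000
Confirm numerically:
  x=-2.541: |R|=0.78504 <1
  x=-1.742: |R|=0.35004 <1
  x=-1.336: |R|=0.09269 <1
  x=-3.381: |R|=1.16246 >1
  x=-3.026: |R|=1.01152 >1
Interval (-3.0000, 0).

left endpoint -3.0000.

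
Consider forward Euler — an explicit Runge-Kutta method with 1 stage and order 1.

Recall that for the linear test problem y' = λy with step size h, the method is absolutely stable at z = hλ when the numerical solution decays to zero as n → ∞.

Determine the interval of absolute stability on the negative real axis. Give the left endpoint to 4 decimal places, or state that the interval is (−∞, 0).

Set f=λy, z=hλ:
  order 1, 1-stage ⇒ R(z)=1+z
  (e.g. R(-1.78)=-0.78000, |R|=0.78000)

Find x<0 with |R(x)|<1.
x=-1.78: |R|=0.7800
|R(-2.03)|=1.0300 |R(-1.05)|=0.0500 |R(-0.74)|=0.2600
Bisect:
  x_lo=-2.8850 |R|=1.8850  x_hi=-0.3926 |R|=0.6074
  mid=-1.63880 |R|=0.63880 →hi
  mid=-2.26190 |R|=1.26190 →lo
  mid=-1.95035 |R|=0.95035 →hi
  mid=-2.10613 |R|=1.10613 →lo
  mid=-2.02824 |R|=1.02824 →lo
  mid=-1.98930 |R|=0.98930 →hi
  mid=-2.00877 |R|=1.00877 →lo
  ...
  [-2.00010,-1.99995] ⇒ x*=-2.0000
So |R|<1 on (-2.0000, 0).

(-2.0000, 0).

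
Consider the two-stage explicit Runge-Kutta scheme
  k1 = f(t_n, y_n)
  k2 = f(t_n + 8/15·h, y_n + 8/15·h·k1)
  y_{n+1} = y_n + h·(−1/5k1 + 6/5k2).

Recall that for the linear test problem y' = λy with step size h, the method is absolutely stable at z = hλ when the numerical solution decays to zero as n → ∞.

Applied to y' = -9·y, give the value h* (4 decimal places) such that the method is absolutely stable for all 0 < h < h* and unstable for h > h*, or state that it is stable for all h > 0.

(-1.5625,0); λ=-9 ⇒ h* = (25/16)/9 = 0.1736.

With y'=λy (z=hλ):
  k1=λy_n ⇒ h·k1=z·y_n;  k2=λ(1+8/15z)y_n ⇒ h·k2=z(1+8/15z)y_n
  y_{n+1}/y_n = 1 − 1/5z + 6/5z(1+8/15z) = 1 + z + 16/25z²
  Hence R(z) = 1 + z + 16/25z².

Solve |R(x)|<1 on ℝ⁻.
x=-1.28: |R|=0.7686
R=1: x+16/25x²=0 ⇒ x=−25/16=-1.5625; min R=1−1/(4·16/25)=0.6094>−1
Confirm numerically:
  x=-1.265: |R|=0.75914 <1
  x=-1.093: |R|=0.67158 <1
  x=-1.092: |R|=0.67118 <1
  x=-0.954: |R|=0.62847 <1
  x=-1.943: |R|=1.47316 >1
  x=-1.627: |R|=1.06716 >1
Interval (-1.5625, 0).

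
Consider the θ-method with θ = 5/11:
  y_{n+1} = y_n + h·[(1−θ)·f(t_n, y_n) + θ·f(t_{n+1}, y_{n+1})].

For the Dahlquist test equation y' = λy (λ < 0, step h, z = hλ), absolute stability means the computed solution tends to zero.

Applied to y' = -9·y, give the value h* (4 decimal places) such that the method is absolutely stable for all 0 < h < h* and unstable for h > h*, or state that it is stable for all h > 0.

Test eqn y'=λy, z=hλ:
  y_{n+1} = y_n + z·[6/11·y_n + 5/11·y_{n+1}] ⇒ (1 − 5/11z)y_{n+1} = (1 + 6/11z)y_n
  R(z) = (1 + 6/11z)/(1 − 5/11z).

Solve |R(x)|<1 on ℝ⁻.
x=-1.17: |R|=0.2362
R=−1: 1+6/11x = −1+5/11x ⇒ -1/11x=2 ⇒ x=2/(-1/11)=-22.0000
Confirm numerically:
  x=-18.977: |R|=0.97145 <1
  x=-10.520: |R|=0.81950 <1
  x=-9.413: |R|=0.78323 <1
  x=-22.323: |R|=1.00263 >1
  x=-22.181: |R|=1.00148 >1
So |R|<1 on (-22.0000, 0).

(-22.0000,0); λ=-9 ⇒ h* = (22)/9 = 2.4444.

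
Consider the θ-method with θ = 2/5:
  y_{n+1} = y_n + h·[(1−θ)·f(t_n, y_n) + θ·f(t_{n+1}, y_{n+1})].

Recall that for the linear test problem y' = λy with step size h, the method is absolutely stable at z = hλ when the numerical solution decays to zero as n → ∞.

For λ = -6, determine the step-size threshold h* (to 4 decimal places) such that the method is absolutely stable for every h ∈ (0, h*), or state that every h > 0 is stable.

Test eqn y'=λy, z=hλ:
  y_{n+1} = y_n + z·[3/5·y_n + 2/5·y_{n+1}] ⇒ (1 − 2/5z)y_{n+1} = (1 + 3/5z)y_n
  R(z) = (1 + 3/5z)/(1 − 2/5z).

Need |R(x)|<1, x<0.
x=-1.51: |R|=0.0586
R=−1: 1+3/5x = −1+2/5x ⇒ -1/5x=2 ⇒ x=2/(-1/5)=-10.0000
Confirm numerically:
  x=-9.227: |R|=0.96704 <1
  x=-5.615: |R|=0.72982 <1
  x=-5.293: |R|=0.69800 <1
  x=-4.758: |R|=0.63888 <1
  x=-10.473: |R|=1.01823 >1
  x=-10.422: |R|=1.01633 >1
  x=-10.200: |R|=1.00787 >1
Stable set (-10.0000, 0).

(-10.0000,0); λ=-6 ⇒ h* = (10)/6 = 1.6667.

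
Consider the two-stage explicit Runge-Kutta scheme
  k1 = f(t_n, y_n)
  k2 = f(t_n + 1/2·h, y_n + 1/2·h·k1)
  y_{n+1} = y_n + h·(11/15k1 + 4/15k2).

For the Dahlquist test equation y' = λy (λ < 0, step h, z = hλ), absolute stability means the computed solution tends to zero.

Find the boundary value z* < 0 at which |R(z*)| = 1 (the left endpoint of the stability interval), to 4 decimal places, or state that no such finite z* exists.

z* = -7.5000.

Test eqn y'=λy, z=hλ:
  k1=λy_n ⇒ h·k1=z·y_n;  k2=λ(1+1/2z)y_n ⇒ h·k2=z(1+1/2z)y_n
  y_{n+1}/y_n = 1 + 11/15z + 4/15z(1+1/2z) = 1 + z + 2/15z²
  ⇒ R(z) = 1 + z + 2/15z².

Find x<0 with |R(x)|<1.
x=-0.52: |R|=0.5161
R=1: x+2/15x²=0 ⇒ x=−15/2=-7.5000; min R=1−1/(4·2/15)=-0.8750>−1
Confirm numerically:
  x=-6.056: |R|=0.16598 <1
  x=-5.625: |R|=0.40625 <1
  x=-3.251: |R|=0.84180 <1
  x=-7.976: |R|=1.50621 >1
  x=-7.879: |R|=1.39815 >1
  x=-7.621: |R|=1.12295 >1
Stable set (-7.5000, 0).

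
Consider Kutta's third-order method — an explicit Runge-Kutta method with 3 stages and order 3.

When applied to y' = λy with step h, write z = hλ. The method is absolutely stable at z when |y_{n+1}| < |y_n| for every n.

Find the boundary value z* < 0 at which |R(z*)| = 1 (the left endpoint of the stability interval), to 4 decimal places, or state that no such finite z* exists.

Set f=λy, z=hλ:
  order 3, 3-stage ⇒ R(z)=1+z+z^2/2+z^3/6
  (e.g. R(-1.22)=0.22156, |R|=0.22156)

Solve |R(x)|<1 on ℝ⁻.
x=-1.22: |R|=0.2216
|R(-1.27)|=0.1951 |R(-0.78)|=0.4451 |R(-0.66)|=0.5099
Bisect:
  x_lo=-3.2210 |R|=2.6032  x_hi=-0.2337 |R|=0.7915
  mid=-1.72736 |R|=0.09448 →hi
  mid=-2.47419 |R|=0.93773 →hi
  mid=-2.84761 |R|=1.64166 →lo
  mid=-2.66090 |R|=1.26074 →lo
  mid=-2.56755 |R|=1.09240 →lo
  mid=-2.52087 |R|=1.01341 →lo
  mid=-2.49753 |R|=0.97516 →hi
  mid=-2.50920 |R|=0.99418 →hi
  mid=-2.51504 |R|=1.00377 →lo
  ...
  [-2.51285,-2.51266] ⇒ x*=-2.5127
So |R|<1 on (-2.5127, 0).

z* = -2.5127.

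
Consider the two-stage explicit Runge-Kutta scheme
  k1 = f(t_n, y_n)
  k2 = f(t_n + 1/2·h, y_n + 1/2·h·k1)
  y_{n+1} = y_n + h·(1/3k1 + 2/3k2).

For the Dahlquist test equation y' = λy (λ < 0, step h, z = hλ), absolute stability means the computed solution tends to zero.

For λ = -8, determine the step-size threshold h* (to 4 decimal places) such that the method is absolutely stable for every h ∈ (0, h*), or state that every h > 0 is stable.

(-3.0000,0); λ=-8 ⇒ h* = (3)/8 = 0.3750.

Test eqn y'=λy, z=hλ:
  k1=λy_n ⇒ h·k1=z·y_n;  k2=λ(1+1/2z)y_n ⇒ h·k2=z(1+1/2z)y_n
  y_{n+1}/y_n = 1 + 1/3z + 2/3z(1+1/2z) = 1 + z + 1/3z²
  so R(z) = 1 + z + 1/3z².

Find x<0 with |R(x)|<1.
x=-1.42: |R|=0.2521
R=1: x+1/3x²=0 ⇒ x=−3=-3.0000; min R=1−1/(4·1/3)=0.2500>−1
Confirm numerically:
  x=-2.979: |R|=0.97915 <1
  x=-2.554: |R|=0.62031 <1
  x=-1.796: |R|=0.27921 <1
  x=-1.654: |R|=0.25791 <1
  x=-3.166: |R|=1.17519 >1
  x=-3.097: |R|=1.10014 >1
Stable set (-3.0000, 0).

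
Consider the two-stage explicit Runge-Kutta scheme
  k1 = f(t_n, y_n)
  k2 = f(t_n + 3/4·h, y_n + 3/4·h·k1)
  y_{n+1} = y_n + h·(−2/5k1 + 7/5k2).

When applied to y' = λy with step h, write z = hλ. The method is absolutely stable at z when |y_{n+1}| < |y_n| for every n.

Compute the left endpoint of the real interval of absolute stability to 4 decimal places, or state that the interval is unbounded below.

Set f=λy, z=hλ:
  k1=λy_n ⇒ h·k1=z·y_n;  k2=λ(1+3/4z)y_n ⇒ h·k2=z(1+3/4z)y_n
  y_{n+1}/y_n = 1 − 2/5z + 7/5z(1+3/4z) = 1 + z + 21/20z²
  so R(z) = 1 + z + 21/20z².

Need |R(x)|<1, x<0.
x=-1.57: |R|=2.0181
R=1: x+21/20x²=0 ⇒ x=−20/21=-0.9524; min R=1−1/(4·21/20)=0.7619>−1
Confirm numerically:
  x=-0.643: |R|=0.79112 <1
  x=-0.505: |R|=0.76278 <1
  x=-0.439: |R|=0.76336 <1
  x=-0.421: |R|=0.76510 <1
  x=-1.134: |R|=1.21625 >1
  x=-0.990: |R|=1.03911 >1
Interval (-0.9524, 0).

z* = -0.9524.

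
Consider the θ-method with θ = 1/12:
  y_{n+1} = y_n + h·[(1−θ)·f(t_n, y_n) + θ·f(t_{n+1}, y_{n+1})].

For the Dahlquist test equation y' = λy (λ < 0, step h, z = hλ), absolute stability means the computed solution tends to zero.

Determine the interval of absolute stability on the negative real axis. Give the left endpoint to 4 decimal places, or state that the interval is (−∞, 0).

Test eqn y'=λy, z=hλ:
  y_{n+1} = y_n + z·[11/12·y_n + 1/12·y_{n+1}] ⇒ (1 − 1/12z)y_{n+1} = (1 + 11/12z)y_n
  ⇒ R(z) = (1 + 11/12z)/(1 − 1/12z).

Boundary: |R(x)|=1, x<0.
x=-1.74: |R|=0.5197
R=−1: 1+11/12x = −1+1/12x ⇒ -5/6x=2 ⇒ x=2/(-5/6)=-2.4000
Confirm numerically:
  x=-2.376: |R|=0.98331 <1
  x=-2.308: |R|=0.93570 <1
  x=-1.584: |R|=0.39929 <1
  x=-2.671: |R|=1.18472 >1
  x=-2.610: |R|=1.14374 >1
Interval (-2.4000, 0).

z∈(-2.4000,0).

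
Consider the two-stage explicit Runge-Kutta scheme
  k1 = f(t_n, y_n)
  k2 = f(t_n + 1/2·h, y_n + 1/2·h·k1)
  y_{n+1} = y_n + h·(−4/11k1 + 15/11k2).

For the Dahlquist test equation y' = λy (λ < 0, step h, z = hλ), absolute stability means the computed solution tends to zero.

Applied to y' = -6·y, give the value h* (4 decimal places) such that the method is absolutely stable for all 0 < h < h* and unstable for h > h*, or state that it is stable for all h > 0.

(-1.4667,0); λ=-6 ⇒ h* = (22/15)/6 = 0.2444.

Test eqn y'=λy, z=hλ:
  k1=λy_n ⇒ h·k1=z·y_n;  k2=λ(1+1/2z)y_n ⇒ h·k2=z(1+1/2z)y_n
  y_{n+1}/y_n = 1 − 4/11z + 15/11z(1+1/2z) = 1 + z + 15/22z²
  so R(z) = 1 + z + 15/22z².

Need |R(x)|<1, x<0.
x=-1.44: |R|=0.9738
R=1: x+15/22x²=0 ⇒ x=−22/15=-1.4667; min R=1−1/(4·15/22)=0.6333>−1
Confirm numerically:
  x=-1.220: |R|=0.79482 <1
  x=-0.871: |R|=0.64626 <1
  x=-0.701: |R|=0.63405 <1
  x=-1.901: |R|=1.56296 >1
  x=-1.579: |R|=1.12094 >1
Stable set (-1.4667, 0).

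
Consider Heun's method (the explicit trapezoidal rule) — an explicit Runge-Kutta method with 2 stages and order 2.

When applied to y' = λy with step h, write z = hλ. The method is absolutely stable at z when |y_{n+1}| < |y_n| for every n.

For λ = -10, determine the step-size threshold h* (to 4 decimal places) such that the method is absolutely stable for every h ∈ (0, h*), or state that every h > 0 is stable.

(-2.0000,0); λ=-10 ⇒ h* = 0.2000.

With y'=λy (z=hλ):
  order 2, 2-stage ⇒ R(z)=1+z+z^2/2
  (e.g. R(-1.6)=0.68000, |R|=0.68000)

Solve |R(x)|<1 on ℝ⁻.
x=-1.6: |R|=0.6800
|R(-2.16)|=1.1728 |R(-0.84)|=0.5128 |R(-0.77)|=0.5264
Bisect:
  x_lo=-2.4551 |R|=1.5586  x_hi=-0.1875 |R|=0.8301
  mid=-1.32127 |R|=0.55161 →hi
  mid=-1.88817 |R|=0.89443 →hi
  mid=-2.17162 |R|=1.18635 →lo
  mid=-2.02990 |R|=1.03035 →lo
  mid=-1.95904 |R|=0.95987 →hi
  mid=-1.99447 |R|=0.99448 →hi
  mid=-2.01218 |R|=1.01226 →lo
  mid=-2.00332 |R|=1.00333 →lo
  mid=-1.99890 |R|=0.99890 →hi
  ...
  [-2.00000,-1.99986] ⇒ x*=-2.0000
Interval (-2.0000, 0).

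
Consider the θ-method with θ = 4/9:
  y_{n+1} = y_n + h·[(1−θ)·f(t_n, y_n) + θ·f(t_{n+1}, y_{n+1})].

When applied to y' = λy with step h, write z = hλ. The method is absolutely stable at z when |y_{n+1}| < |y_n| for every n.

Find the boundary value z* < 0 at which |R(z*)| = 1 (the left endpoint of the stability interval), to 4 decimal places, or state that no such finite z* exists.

z* = -18.0000.

With y'=λy (z=hλ):
  y_{n+1} = y_n + z·[5/9·y_n + 4/9·y_{n+1}] ⇒ (1 − 4/9z)y_{n+1} = (1 + 5/9z)y_n
  R(z) = (1 + 5/9z)/(1 − 4/9z).

Need |R(x)|<1, x<0.
x=-0.78: |R|=0.4208
R=−1: 1+5/9x = −1+4/9x ⇒ -1/9x=2 ⇒ x=2/(-1/9)=-18.0000
Confirm numerically:
  x=-16.672: |R|=0.98245 <1
  x=-15.916: |R|=0.97132 <1
  x=-11.093: |R|=0.87059 <1
  x=-9.348: |R|=0.81350 <1
  x=-18.518: |R|=1.00624 >1
  x=-18.303: |R|=1.00369 >1
  x=-18.074: |R|=1.00091 >1
Stable set (-18.0000, 0).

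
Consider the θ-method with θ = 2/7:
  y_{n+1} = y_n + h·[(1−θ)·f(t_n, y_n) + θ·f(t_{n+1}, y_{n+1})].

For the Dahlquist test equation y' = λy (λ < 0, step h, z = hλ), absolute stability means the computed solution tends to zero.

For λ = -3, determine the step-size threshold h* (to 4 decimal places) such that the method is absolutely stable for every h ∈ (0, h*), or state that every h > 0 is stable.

Set f=λy, z=hλ:
  y_{n+1} = y_n + z·[5/7·y_n + 2/7·y_{n+1}] ⇒ (1 − 2/7z)y_{n+1} = (1 + 5/7z)y_n
  Hence R(z) = (1 + 5/7z)/(1 − 2/7z).

Solve |R(x)|<1 on ℝ⁻.
x=-0.98: |R|=0.2344
R=−1: 1+5/7x = −1+2/7x ⇒ -3/7x=2 ⇒ x=2/(-3/7)=-4.6667
Confirm numerically:
  x=-3.120: |R|=0.64955 <1
  x=-2.728: |R|=0.53308 <1
  x=-2.221: |R|=0.35877 <1
  x=-1.908: |R|=0.23484 <1
  x=-5.250: |R|=1.10000 >1
  x=-5.047: |R|=1.06675 >1
So |R|<1 on (-4.6667, 0).

(-4.6667,0); λ=-3 ⇒ h* = (14/3)/3 = 1.5556.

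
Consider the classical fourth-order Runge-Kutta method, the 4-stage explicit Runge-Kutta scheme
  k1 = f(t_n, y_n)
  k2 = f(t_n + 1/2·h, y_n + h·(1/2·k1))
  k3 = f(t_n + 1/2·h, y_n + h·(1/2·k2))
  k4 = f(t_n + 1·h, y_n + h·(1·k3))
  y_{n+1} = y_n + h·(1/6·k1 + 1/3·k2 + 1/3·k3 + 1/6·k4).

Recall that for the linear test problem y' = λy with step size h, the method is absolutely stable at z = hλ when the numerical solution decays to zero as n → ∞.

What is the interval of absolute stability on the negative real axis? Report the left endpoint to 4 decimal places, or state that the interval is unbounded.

Set f=λy, z=hλ:
  order 4, 4-stage ⇒ R(z)=1+z+z^2/2+z^3/6+z^4/24
  (e.g. R(-0.37)=0.69079, |R|=0.69079)

Find x<0 with |R(x)|<1.
x=-0.37: |R|=0.6908
|R(-2.39)|=0.5502 |R(-1.65)|=0.2714 |R(-0.65)|=0.5229
Bisect:
  x_lo=-3.6160 |R|=3.1651  x_hi=-0.3992 |R|=0.6709
  mid=-2.00761 |R|=0.33590 →hi
  mid=-2.81179 |R|=1.04070 →lo
  mid=-2.40970 |R|=0.56647 →hi
  mid=-2.61075 |R|=0.76719 →hi
  mid=-2.71127 |R|=0.89401 →hi
  mid=-2.76153 |R|=0.96476 →hi
  mid=-2.78666 |R|=1.00207 →lo
  mid=-2.77410 |R|=0.98325 →hi
  mid=-2.78038 |R|=0.99262 →hi
  ...
  [-2.78549,-2.78529] ⇒ x*=-2.7853
Interval (-2.7853, 0).

(-2.7853, 0).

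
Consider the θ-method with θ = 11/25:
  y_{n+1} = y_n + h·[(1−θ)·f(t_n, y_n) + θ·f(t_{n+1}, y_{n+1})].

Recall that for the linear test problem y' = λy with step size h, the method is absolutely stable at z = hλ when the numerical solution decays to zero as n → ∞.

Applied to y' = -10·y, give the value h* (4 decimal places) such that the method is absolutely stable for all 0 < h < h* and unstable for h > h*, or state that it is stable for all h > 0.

(-16.6667,0); λ=-10 ⇒ h* = (50/3)/10 = 1.6667.

On y'=λy, z=hλ:
  y_{n+1} = y_n + z·[14/25·y_n + 11/25·y_{n+1}] ⇒ (1 − 11/25z)y_{n+1} = (1 + 14/25z)y_n
  R(z) = (1 + 14/25z)/(1 − 11/25z).

Find x<0 with |R(x)|<1.
x=-0.41: |R|=0.6527
R=−1: 1+14/25x = −1+11/25x ⇒ -3/25x=2 ⇒ x=2/(-3/25)=-16.6667
Confirm numerically:
  x=-16.241: |R|=0.99373 <1
  x=-11.220: |R|=0.88991 <1
  x=-10.366: |R|=0.86404 <1
  x=-7.831: |R|=0.76150 <1
  x=-17.227: |R|=1.00784 >1
  x=-17.054: |R|=1.00547 >1
  x=-16.714: |R|=1.00068 >1
So |R|<1 on (-16.6667, 0).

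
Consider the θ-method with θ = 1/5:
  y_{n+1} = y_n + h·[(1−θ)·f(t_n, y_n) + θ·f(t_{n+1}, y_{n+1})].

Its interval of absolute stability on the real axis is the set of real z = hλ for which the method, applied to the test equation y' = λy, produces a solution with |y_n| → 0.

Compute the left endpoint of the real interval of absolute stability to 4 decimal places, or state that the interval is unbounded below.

On y'=λy, z=hλ:
  y_{n+1} = y_n + z·[4/5·y_n + 1/5·y_{n+1}] ⇒ (1 − 1/5z)y_{n+1} = (1 + 4/5z)y_n
  ⇒ R(z) = (1 + 4/5z)/(1 − 1/5z).

Boundary: |R(x)|=1, x<0.
x=-1.09: |R|=0.1051
R=−1: 1+4/5x = −1+1/5x ⇒ -3/5x=2 ⇒ x=2/(-3/5)=-3.3333
Confirm numerically:
  x=-3.020: |R|=0.88279 <1
  x=-2.269: |R|=0.56074 <1
  x=-1.929: |R|=0.39198 <1
  x=-1.794: |R|=0.32028 <1
  x=-3.397: |R|=1.02275 >1
  x=-3.375: |R|=1.01493 >1
  x=-3.360: |R|=1.00957 >1
So |R|<1 on (-3.3333, 0).

left endpoint -3.3333.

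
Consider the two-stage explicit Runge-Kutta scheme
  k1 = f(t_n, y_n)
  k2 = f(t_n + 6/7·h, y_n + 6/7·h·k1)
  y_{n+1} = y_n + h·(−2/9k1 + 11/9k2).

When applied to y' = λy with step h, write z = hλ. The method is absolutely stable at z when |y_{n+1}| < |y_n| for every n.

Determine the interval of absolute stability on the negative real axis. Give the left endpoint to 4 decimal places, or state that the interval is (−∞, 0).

(-0.9545, 0).

With y'=λy (z=hλ):
  k1=λy_n ⇒ h·k1=z·y_n;  k2=λ(1+6/7z)y_n ⇒ h·k2=z(1+6/7z)y_n
  y_{n+1}/y_n = 1 − 2/9z + 11/9z(1+6/7z) = 1 + z + 22/21z²
  R(z) = 1 + z + 22/21z².

Find x<0 with |R(x)|<1.
x=-0.33: |R|=0.7841
R=1: x+22/21x²=0 ⇒ x=−21/22=-0.9545; min R=1−1/(4·22/21)=0.7614>−1
Confirm numerically:
  x=-0.864: |R|=0.91804 <1
  x=-0.812: |R|=0.87874 <1
  x=-0.759: |R|=0.84451 <1
  x=-0.450: |R|=0.76214 <1
  x=-1.354: |R|=1.56662 >1
  x=-1.146: |R|=1.22985 >1
  x=-1.001: |R|=1.04872 >1
So |R|<1 on (-0.9545, 0).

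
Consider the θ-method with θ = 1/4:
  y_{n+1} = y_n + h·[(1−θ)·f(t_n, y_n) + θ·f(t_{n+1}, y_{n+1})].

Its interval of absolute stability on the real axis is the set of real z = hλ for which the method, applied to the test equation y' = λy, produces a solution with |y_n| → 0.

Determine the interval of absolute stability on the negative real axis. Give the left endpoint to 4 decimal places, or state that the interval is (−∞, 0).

Set f=λy, z=hλ:
  y_{n+1} = y_n + z·[3/4·y_n + 1/4·y_{n+1}] ⇒ (1 − 1/4z)y_{n+1} = (1 + 3/4z)y_n
  R(z) = (1 + 3/4z)/(1 − 1/4z).

Solve |R(x)|<1 on ℝ⁻.
x=-1.43: |R|=0.0534
R=−1: 1+3/4x = −1+1/4x ⇒ -1/2x=2 ⇒ x=2/(-1/2)=-4.0000
Confirm numerically:
  x=-3.266: |R|=0.79796 <1
  x=-2.466: |R|=0.52552 <1
  x=-1.890: |R|=0.28353 <1
  x=-4.344: |R|=1.08245 >1
  x=-4.203: |R|=1.04949 >1
Stable set (-4.0000, 0).

(-4.0000, 0).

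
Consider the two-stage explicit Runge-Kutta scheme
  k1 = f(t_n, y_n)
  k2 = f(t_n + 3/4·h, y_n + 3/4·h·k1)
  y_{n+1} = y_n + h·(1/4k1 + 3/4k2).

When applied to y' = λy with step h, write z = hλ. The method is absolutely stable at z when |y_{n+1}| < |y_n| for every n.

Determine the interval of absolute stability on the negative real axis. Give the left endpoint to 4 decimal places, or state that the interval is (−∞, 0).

With y'=λy (z=hλ):
  k1=λy_n ⇒ h·k1=z·y_n;  k2=λ(1+3/4z)y_n ⇒ h·k2=z(1+3/4z)y_n
  y_{n+1}/y_n = 1 + 1/4z + 3/4z(1+3/4z) = 1 + z + 9/16z²
  so R(z) = 1 + z + 9/16z².

Find x<0 with |R(x)|<1.
x=-1.73: |R|=0.9535
R=1: x+9/16x²=0 ⇒ x=−16/9=-1.7778; min R=1−1/(4·9/16)=0.5556>−1
Confirm numerically:
  x=-1.748: |R|=0.97072 <1
  x=-1.191: |R|=0.60690 <1
  x=-1.087: |R|=0.57763 <1
  x=-0.991: |R|=0.56142 <1
  x=-2.280: |R|=1.64410 >1
  x=-2.037: |R|=1.29702 >1
Stable set (-1.7778, 0).

z∈(-1.7778,0).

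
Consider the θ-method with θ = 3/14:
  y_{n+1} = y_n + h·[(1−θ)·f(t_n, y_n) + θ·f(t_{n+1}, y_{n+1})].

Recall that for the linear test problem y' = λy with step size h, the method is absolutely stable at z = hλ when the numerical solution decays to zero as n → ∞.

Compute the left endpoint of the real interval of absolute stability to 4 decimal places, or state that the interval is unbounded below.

On y'=λy, z=hλ:
  y_{n+1} = y_n + z·[11/14·y_n + 3/14·y_{n+1}] ⇒ (1 − 3/14z)y_{n+1} = (1 + 11/14z)y_n
  Hence R(z) = (1 + 11/14z)/(1 − 3/14z).

Find x<0 with |R(x)|<1.
x=-0.66: |R|=0.4218
R=−1: 1+11/14x = −1+3/14x ⇒ -4/7x=2 ⇒ x=2/(-4/7)=-3.5000
Confirm numerically:
  x=-3.098: |R|=0.86194 <1
  x=-3.006: |R|=0.82831 <1
  x=-1.940: |R|=0.37033 <1
  x=-3.882: |R|=1.11916 >1
  x=-3.590: |R|=1.02907 >1
So |R|<1 on (-3.5000, 0).

left endpoint -3.5000.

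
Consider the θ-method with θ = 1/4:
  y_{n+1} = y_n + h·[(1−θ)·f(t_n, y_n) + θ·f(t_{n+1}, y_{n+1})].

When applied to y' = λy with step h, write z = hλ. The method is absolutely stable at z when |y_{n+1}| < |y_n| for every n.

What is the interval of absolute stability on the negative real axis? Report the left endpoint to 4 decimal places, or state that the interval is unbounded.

Test eqn y'=λy, z=hλ:
  y_{n+1} = y_n + z·[3/4·y_n + 1/4·y_{n+1}] ⇒ (1 − 1/4z)y_{n+1} = (1 + 3/4z)y_n
  R(z) = (1 + 3/4z)/(1 − 1/4z).

Need |R(x)|<1, x<0.
x=-1.16: |R|=0.1008
R=−1: 1+3/4x = −1+1/4x ⇒ -1/2x=2 ⇒ x=2/(-1/2)=-4.0000
Confirm numerically:
  x=-3.119: |R|=0.75249 <1
  x=-2.887: |R|=0.67678 <1
  x=-2.432: |R|=0.51244 <1
  x=-4.528: |R|=1.12383 >1
  x=-4.445: |R|=1.10539 >1
So |R|<1 on (-4.0000, 0).

z∈(-4.0000,0).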